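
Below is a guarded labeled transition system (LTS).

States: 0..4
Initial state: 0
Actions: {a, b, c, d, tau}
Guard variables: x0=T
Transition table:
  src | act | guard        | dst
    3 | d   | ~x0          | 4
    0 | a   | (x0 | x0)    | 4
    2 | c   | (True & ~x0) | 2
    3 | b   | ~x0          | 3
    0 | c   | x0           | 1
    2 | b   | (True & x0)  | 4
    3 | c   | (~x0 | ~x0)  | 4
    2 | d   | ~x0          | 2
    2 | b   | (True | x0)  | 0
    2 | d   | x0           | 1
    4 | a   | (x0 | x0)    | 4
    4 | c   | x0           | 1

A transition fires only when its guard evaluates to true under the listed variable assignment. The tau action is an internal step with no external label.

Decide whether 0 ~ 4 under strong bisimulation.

Refine partition for ~:
  π0 = {{0,1,2,3,4}}
  π1 = {{0,4},{1,3},{2}}
stable after 2 split(s): 3 block(s)
0∈{0,4}, 4∈{0,4}

Answer: BISIMILAR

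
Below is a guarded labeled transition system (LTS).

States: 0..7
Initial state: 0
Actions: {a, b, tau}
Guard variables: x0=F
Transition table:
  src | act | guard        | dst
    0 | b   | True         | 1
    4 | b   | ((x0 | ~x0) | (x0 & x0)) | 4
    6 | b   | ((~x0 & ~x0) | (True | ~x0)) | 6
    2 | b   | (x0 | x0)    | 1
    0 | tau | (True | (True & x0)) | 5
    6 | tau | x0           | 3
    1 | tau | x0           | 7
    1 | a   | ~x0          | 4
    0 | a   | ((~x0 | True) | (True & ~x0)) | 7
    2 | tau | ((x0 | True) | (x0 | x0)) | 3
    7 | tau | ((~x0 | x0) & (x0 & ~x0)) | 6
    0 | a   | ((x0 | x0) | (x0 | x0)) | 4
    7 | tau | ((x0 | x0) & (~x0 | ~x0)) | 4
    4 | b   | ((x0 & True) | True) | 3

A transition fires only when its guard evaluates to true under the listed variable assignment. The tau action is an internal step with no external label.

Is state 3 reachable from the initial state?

8 transition(s) survive guard evaluation.
L0 = {0}
L1 = {1,5,7}  now seen {0,1,5,7}
L2 = {4}  now seen {0,1,4,5,7}
L3 = {3}  now seen {0,1,3,4,5,7}
R = {0,1,3,4,5,7}
trace reaching 3: b·a·b

Answer: REACHABLE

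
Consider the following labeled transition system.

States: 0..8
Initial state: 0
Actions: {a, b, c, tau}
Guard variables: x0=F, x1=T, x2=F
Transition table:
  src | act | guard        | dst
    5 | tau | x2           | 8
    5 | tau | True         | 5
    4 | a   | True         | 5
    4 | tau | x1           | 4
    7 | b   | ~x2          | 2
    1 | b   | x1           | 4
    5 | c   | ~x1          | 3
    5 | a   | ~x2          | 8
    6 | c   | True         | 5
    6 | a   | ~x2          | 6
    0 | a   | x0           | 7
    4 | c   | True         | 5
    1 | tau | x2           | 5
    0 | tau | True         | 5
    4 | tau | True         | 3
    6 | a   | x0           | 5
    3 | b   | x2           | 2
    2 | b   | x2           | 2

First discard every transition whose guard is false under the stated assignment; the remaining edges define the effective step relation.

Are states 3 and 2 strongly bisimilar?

Bisimulation quotient by refinement:
  P[0] = {{0,1,2,3,4,5,6,7,8}}
  P[1] = {{0},{1,7},{2,3,8},{4},{5},{6}}
  P[2] = {{0},{1},{2,3,8},{4},{5},{6},{7}}
Fixed point at round 3; 7 class(es).
[3]={2,3,8}  [2]={2,3,8}

Answer: BISIMILAR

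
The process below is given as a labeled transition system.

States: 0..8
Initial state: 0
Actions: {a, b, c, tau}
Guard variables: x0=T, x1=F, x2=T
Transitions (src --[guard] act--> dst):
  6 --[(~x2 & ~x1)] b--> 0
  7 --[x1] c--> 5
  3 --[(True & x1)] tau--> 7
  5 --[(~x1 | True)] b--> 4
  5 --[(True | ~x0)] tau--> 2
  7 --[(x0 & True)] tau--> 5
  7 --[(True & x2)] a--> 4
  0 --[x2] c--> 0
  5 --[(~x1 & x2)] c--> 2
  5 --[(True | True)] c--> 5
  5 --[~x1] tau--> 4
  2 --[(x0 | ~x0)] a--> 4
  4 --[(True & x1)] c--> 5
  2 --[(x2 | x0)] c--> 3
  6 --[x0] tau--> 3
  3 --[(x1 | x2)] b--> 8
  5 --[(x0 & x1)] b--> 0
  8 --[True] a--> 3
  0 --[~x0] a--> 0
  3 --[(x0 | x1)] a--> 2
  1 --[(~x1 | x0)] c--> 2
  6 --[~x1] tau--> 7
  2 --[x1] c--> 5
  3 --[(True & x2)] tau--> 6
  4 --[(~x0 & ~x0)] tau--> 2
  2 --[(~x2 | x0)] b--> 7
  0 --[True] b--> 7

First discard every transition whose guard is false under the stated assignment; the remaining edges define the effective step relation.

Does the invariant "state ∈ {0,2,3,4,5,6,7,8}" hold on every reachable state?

Allowed set {0,2,3,4,5,6,7,8}
Reach set: {0,2,3,4,5,6,7,8}
  0: ok
  2: ok
  3: ok
  4: ok
  5: ok
  6: ok
  7: ok
  8: ok

Answer: INVARIANT HOLDS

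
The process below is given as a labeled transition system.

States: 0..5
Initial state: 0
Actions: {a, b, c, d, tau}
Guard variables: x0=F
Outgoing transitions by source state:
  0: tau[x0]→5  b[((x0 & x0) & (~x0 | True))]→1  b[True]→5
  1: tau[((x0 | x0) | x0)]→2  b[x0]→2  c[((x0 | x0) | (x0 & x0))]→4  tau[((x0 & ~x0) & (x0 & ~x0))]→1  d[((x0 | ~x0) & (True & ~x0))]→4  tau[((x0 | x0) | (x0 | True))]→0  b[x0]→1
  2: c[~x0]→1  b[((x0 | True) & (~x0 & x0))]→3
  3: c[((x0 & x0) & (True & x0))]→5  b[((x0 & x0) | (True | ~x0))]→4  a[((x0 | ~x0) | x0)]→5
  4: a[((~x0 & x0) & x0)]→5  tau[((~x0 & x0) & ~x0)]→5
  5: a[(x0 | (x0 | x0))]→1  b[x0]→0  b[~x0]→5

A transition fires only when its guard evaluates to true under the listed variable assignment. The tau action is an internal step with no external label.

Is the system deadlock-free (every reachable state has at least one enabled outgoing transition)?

Answer: DEADLOCK-FREE

Working:
R = {0,5}
  0: b→5  [1 exit(s)]
  5: b→5  [1 exit(s)]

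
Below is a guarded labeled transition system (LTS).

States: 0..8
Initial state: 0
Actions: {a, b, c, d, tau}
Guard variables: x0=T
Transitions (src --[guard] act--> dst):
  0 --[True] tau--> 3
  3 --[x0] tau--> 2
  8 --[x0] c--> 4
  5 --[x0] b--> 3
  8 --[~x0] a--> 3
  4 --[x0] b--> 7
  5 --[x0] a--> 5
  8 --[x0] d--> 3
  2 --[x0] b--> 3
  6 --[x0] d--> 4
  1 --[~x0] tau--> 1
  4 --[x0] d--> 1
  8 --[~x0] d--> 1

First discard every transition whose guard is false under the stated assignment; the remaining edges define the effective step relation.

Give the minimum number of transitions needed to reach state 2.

Answer: 2

Working:
BFS to 2:
  L0 = {0}
  L1 = {3}
  L2 = {2}
first hit 2 at d=2 via tau·tau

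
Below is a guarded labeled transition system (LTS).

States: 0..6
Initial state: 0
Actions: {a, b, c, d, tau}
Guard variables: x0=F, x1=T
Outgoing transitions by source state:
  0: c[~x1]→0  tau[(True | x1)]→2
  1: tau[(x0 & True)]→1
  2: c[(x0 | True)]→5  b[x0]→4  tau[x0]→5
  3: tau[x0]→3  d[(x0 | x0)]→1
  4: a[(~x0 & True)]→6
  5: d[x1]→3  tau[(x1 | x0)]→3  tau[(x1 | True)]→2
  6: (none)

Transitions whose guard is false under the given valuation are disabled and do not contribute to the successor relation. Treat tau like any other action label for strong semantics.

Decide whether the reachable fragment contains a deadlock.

Reach set: {0,2,3,5}
  0: tau→2  [1 out]
  2: c→5  [1 out]
  3: ∅  [no exit]
  5: d→3  tau→2  tau→3  [3 out]
Path to 3: tau·c·d

Answer: DEADLOCK at state 3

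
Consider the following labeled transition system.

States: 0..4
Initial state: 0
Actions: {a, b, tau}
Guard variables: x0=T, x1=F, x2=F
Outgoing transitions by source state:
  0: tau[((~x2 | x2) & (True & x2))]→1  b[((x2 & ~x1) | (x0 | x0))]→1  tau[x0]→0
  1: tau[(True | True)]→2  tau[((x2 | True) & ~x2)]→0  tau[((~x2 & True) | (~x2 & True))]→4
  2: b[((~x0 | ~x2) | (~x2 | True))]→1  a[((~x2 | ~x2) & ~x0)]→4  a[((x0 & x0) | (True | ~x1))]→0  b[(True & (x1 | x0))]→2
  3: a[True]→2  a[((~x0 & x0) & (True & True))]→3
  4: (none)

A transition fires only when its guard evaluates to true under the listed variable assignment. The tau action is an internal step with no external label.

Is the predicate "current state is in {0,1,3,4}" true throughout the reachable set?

Answer: INVARIANT VIOLATED at state 2

Trace:
Safe = {0,1,3,4}
Reach set: {0,1,2,4}
  0: ok
  1: ok
  2: ✗ unsafe
  4: ok
counterexample path to 2: b·tau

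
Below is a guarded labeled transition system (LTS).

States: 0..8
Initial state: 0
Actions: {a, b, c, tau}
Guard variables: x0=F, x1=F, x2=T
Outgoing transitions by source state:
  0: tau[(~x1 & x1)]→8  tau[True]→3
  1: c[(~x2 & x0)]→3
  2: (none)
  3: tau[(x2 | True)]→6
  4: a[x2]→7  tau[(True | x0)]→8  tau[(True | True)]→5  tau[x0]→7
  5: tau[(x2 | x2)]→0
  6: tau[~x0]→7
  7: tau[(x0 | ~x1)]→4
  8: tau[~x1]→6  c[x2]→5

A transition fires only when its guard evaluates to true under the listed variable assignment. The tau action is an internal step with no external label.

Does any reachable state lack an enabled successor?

Reachable = {0,3,4,5,6,7,8}
  0: tau→3  [1 out]
  3: tau→6  [1 out]
  4: a→7  tau→5  tau→8  [3 out]
  5: tau→0  [1 out]
  6: tau→7  [1 out]
  7: tau→4  [1 out]
  8: c→5  tau→6  [2 out]

Answer: DEADLOCK-FREE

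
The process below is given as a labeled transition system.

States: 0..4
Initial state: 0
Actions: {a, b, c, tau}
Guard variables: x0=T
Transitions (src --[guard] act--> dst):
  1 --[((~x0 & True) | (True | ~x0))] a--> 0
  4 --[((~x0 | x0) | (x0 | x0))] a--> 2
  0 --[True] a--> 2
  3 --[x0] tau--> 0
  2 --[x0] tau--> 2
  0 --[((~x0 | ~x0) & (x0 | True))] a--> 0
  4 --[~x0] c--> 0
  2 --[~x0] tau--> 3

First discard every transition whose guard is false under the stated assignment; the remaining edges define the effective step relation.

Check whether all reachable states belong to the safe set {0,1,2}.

Safe = {0,1,2}
R = {0,2}
  0: safe
  2: safe

Answer: INVARIANT HOLDS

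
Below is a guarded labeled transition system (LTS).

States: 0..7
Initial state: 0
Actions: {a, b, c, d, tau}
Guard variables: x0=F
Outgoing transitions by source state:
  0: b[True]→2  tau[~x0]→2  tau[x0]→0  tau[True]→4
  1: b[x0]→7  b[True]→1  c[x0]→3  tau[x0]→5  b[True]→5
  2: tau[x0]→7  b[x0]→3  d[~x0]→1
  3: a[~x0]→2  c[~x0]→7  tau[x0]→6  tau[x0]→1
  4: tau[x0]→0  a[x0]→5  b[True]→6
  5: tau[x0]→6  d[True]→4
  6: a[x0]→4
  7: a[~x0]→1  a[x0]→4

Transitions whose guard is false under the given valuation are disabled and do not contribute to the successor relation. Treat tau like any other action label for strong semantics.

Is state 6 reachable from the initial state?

Answer: REACHABLE

Trace:
After dropping false guards: 11 live edges.
L0 = {0}
L1 = {2,4}  now seen {0,2,4}
L2 = {1,6}  now seen {0,1,2,4,6}
L3 = {5}  now seen {0,1,2,4,5,6}
Reachable = {0,1,2,4,5,6}
trace reaching 6: tau·b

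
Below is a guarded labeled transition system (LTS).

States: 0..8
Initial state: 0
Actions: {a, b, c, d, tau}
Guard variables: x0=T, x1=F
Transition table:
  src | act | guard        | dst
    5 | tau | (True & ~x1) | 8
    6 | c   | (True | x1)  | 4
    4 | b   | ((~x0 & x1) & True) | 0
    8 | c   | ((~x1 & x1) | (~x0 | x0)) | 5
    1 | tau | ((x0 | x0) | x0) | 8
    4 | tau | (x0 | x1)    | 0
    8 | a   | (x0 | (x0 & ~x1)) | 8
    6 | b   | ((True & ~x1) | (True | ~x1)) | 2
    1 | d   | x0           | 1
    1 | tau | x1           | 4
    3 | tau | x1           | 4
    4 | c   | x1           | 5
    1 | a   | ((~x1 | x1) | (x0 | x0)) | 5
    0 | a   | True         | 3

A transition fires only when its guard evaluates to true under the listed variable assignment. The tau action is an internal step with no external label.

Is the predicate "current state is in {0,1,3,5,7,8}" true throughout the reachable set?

Answer: INVARIANT HOLDS

Trace:
Allowed set {0,1,3,5,7,8}
Reachable = {0,3}
  0: safe
  3: safe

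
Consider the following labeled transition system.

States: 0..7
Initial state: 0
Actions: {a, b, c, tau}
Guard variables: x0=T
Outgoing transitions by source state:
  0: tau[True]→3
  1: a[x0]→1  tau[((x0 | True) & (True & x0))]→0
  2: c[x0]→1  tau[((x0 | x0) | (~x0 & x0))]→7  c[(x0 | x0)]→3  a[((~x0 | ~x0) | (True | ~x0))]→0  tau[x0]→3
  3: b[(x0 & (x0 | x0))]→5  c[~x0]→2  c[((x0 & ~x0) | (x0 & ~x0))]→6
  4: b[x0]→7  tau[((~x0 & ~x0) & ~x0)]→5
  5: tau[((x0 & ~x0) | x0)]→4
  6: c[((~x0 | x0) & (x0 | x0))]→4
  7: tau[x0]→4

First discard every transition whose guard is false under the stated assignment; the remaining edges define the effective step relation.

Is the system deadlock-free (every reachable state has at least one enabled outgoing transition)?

Reach set: {0,3,4,5,7}
  0: tau→3  [deg 1]
  3: b→5  [deg 1]
  4: b→7  [deg 1]
  5: tau→4  [deg 1]
  7: tau→4  [deg 1]

Answer: DEADLOCK-FREE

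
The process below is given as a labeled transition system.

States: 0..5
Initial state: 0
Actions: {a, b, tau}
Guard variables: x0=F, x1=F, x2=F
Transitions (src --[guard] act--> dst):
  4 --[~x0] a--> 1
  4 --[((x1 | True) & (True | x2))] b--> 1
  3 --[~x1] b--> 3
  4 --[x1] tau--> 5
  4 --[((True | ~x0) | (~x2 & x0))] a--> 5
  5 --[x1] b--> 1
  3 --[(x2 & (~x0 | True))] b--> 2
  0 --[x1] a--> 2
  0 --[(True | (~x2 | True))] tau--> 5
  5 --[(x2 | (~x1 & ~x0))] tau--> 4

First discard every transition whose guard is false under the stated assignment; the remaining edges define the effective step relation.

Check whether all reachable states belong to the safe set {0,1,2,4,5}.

Inv-set: {0,1,2,4,5}
Reachable = {0,1,4,5}
  0: ok
  1: ok
  4: ok
  5: ok

Answer: INVARIANT HOLDS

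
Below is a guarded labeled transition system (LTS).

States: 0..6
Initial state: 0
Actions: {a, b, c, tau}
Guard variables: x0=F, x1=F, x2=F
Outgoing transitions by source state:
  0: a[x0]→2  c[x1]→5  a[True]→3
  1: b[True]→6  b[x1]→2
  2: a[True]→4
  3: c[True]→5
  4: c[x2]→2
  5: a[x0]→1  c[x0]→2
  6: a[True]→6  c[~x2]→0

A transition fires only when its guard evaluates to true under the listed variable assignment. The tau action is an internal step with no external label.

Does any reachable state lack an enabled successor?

Reachable = {0,3,5}
  0: a→3  [deg 1]
  3: c→5  [deg 1]
  5: ∅  [STUCK]
Path to 5: a·c

Answer: DEADLOCK at state 5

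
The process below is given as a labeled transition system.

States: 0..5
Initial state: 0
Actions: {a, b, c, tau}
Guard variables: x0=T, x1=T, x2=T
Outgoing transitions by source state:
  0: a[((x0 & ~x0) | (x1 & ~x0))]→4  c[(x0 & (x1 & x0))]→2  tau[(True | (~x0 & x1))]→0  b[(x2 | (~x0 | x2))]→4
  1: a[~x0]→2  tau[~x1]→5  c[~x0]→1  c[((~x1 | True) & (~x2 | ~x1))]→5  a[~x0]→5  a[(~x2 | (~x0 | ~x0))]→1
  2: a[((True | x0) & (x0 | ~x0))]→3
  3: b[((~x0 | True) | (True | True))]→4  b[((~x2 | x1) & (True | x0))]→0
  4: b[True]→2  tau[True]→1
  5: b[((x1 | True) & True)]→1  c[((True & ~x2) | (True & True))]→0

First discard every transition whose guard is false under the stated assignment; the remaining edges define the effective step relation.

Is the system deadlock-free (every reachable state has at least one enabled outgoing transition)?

Answer: DEADLOCK at state 1

Trace:
R = {0,1,2,3,4}
  0: b→4  c→2  tau→0  [deg 3]
  1: ∅  [no exit]
  2: a→3  [deg 1]
  3: b→0  b→4  [deg 2]
  4: b→2  tau→1  [deg 2]
trace reaching 1: b·tau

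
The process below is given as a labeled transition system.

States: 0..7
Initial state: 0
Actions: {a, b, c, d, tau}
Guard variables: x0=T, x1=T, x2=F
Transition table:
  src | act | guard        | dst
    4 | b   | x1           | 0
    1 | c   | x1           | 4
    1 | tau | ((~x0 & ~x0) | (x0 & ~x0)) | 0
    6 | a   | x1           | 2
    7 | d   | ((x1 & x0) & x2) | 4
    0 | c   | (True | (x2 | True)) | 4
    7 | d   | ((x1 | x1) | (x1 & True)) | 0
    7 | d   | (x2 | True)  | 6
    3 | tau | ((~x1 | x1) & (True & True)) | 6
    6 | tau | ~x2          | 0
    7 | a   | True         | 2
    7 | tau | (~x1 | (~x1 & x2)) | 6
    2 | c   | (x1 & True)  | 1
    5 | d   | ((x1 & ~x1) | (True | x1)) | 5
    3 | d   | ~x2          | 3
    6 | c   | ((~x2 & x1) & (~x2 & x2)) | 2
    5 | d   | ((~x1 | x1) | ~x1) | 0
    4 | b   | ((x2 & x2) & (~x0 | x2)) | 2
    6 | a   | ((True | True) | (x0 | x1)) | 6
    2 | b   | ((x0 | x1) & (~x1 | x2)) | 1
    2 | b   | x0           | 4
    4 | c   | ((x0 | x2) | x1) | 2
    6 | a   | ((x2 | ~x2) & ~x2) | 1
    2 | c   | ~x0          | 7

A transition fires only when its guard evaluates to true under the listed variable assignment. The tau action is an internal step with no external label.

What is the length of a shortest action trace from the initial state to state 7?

BFS to 7:
  Layer 0: {0}
  Layer 1: {4}
  Layer 2: {2}
  Layer 3: {1}
7 never appears.

Answer: UNREACHABLE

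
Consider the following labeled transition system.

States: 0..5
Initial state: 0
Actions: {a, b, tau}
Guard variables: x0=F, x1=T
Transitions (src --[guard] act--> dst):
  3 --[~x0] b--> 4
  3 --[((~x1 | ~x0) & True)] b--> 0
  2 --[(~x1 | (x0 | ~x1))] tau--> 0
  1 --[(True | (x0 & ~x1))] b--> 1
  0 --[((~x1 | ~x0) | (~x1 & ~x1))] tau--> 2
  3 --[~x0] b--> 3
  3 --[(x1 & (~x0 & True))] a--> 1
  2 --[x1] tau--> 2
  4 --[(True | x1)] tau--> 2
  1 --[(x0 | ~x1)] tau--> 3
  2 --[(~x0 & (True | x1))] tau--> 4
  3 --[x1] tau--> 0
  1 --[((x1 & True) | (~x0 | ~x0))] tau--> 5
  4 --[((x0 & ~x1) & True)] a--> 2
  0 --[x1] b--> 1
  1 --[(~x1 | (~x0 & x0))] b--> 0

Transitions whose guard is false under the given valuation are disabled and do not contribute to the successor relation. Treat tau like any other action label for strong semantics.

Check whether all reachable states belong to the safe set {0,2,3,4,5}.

Answer: INVARIANT VIOLATED at state 1

Working:
Safe = {0,2,3,4,5}
R = {0,1,2,4,5}
  0: ok
  1: outside
  2: ok
  4: ok
  5: ok
reach 1 via b — violates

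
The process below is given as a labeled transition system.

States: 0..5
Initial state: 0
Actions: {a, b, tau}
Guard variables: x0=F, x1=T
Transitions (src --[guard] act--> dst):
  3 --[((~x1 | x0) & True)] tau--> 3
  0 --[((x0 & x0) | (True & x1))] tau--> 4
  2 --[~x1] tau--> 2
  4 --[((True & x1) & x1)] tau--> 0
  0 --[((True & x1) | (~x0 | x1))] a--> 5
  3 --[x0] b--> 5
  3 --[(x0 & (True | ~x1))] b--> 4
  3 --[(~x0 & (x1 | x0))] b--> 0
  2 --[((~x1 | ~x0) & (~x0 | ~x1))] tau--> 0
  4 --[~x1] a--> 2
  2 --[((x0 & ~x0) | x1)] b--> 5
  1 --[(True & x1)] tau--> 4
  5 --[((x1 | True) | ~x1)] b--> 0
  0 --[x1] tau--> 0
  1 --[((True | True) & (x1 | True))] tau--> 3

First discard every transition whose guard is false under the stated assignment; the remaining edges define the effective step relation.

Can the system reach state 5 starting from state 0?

Guard filter leaves 10 enabled edge(s).
Layer 0: {0}
Layer 1: {4,5}  total {0,4,5}
Reachable = {0,4,5}
witness 5: a

Answer: REACHABLE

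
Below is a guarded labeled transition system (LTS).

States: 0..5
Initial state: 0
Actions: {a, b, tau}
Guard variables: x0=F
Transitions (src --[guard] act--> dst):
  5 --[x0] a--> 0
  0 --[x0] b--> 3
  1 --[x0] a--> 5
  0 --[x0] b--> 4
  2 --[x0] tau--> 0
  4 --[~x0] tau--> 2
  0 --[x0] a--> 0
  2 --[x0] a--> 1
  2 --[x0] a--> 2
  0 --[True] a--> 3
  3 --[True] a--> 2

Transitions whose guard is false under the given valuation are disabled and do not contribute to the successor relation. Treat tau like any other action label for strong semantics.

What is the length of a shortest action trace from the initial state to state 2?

Answer: 2

Analysis:
Layered search for 2:
  depth 0: {0}
  depth 1: {3}
  depth 2: {2}
first hit 2 at d=2 via a·a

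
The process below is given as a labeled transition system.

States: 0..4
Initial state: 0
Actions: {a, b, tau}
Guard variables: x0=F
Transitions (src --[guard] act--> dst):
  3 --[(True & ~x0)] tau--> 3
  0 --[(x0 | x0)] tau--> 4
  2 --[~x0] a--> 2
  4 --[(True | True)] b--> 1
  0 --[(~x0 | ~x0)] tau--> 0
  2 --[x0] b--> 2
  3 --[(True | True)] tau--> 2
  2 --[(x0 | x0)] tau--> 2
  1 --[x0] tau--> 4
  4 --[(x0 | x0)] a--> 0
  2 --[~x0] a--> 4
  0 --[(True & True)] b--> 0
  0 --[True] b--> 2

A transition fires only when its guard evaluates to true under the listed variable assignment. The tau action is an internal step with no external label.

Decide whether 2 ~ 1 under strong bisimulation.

Refine partition for ~:
  P[0] = {{0,1,2,3,4}}
  P[1] = {{0},{1},{2},{3},{4}}
5 equivalence class(es) (converged in 2)
class of 2: {2}; class of 1: {1}

Answer: NOT BISIMILAR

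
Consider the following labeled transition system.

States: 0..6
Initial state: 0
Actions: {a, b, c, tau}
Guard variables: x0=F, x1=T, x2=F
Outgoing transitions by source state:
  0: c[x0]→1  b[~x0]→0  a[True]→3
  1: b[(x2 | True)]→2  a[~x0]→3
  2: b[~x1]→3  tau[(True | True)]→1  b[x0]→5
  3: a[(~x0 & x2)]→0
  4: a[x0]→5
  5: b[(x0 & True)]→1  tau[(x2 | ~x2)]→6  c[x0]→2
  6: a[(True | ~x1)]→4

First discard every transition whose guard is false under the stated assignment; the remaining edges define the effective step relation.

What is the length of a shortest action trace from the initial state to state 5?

Answer: UNREACHABLE

Working:
Breadth-first toward 5:
  depth 0: {0}
  depth 1: {3}
5 never appears.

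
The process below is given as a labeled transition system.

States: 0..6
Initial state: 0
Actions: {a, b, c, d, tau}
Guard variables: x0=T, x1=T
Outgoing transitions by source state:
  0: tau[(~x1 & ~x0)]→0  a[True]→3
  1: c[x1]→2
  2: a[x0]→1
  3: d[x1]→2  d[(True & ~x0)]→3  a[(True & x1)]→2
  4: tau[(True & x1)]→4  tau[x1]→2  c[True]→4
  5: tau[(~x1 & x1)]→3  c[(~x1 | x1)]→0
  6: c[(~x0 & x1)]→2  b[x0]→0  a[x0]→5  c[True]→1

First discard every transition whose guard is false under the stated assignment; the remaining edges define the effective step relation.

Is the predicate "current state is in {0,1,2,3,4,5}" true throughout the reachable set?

Answer: INVARIANT HOLDS

Working:
Inv-set: {0,1,2,3,4,5}
Reach set: {0,1,2,3}
  0: ✓
  1: ✓
  2: ✓
  3: ✓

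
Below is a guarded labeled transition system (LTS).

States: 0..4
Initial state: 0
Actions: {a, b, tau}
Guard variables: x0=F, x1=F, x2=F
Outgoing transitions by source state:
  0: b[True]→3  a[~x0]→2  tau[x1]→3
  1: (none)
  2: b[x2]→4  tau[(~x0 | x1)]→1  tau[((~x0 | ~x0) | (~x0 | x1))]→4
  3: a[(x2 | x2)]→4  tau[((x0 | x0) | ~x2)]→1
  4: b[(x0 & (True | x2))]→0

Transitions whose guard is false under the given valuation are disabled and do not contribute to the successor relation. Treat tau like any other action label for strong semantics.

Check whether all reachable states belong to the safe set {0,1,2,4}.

Answer: INVARIANT VIOLATED at state 3

Analysis:
Allowed set {0,1,2,4}
Reachable = {0,1,2,3,4}
  0: ok
  1: ok
  2: ok
  3: VIOLATES
  4: ok
counterexample path to 3: b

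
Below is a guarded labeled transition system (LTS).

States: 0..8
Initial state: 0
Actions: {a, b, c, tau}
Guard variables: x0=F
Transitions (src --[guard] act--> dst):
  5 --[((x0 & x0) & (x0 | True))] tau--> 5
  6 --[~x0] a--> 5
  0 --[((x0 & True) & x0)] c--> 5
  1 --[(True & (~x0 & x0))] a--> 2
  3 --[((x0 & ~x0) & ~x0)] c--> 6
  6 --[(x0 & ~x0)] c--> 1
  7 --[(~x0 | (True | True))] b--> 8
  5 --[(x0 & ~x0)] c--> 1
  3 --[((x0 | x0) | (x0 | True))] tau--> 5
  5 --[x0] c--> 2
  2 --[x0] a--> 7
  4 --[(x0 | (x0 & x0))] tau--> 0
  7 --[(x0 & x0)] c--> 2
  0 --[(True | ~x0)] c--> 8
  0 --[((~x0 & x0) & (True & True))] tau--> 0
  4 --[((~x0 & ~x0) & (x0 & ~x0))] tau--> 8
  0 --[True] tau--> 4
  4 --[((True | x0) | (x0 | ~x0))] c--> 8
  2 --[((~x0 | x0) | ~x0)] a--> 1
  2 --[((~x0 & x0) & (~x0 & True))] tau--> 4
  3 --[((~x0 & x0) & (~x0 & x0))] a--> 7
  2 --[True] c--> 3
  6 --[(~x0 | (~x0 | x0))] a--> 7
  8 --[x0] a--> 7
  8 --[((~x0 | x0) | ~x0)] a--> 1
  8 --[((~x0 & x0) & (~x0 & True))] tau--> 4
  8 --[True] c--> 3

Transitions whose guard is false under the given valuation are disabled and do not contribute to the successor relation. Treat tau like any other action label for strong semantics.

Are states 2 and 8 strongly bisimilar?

Answer: BISIMILAR

Working:
Bisimulation quotient by refinement:
  π0 = {{0,1,2,3,4,5,6,7,8}}
  π1 = {{0},{1,5},{2,8},{3},{4},{6},{7}}
stable after 2 split(s): 7 block(s)
[2]={2,8}  [8]={2,8}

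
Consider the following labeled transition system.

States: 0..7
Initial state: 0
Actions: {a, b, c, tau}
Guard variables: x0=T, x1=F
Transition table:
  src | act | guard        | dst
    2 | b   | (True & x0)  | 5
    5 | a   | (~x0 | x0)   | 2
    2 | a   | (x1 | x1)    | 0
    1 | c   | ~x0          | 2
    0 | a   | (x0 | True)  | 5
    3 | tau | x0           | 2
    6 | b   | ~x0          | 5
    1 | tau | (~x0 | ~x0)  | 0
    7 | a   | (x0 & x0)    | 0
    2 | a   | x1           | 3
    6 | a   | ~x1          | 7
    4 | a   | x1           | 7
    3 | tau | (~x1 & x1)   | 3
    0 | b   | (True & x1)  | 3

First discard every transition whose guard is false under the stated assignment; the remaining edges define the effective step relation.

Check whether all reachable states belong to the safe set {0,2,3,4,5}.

Answer: INVARIANT HOLDS

Analysis:
Inv-set: {0,2,3,4,5}
Reachable = {0,2,5}
  0: safe
  2: safe
  5: safe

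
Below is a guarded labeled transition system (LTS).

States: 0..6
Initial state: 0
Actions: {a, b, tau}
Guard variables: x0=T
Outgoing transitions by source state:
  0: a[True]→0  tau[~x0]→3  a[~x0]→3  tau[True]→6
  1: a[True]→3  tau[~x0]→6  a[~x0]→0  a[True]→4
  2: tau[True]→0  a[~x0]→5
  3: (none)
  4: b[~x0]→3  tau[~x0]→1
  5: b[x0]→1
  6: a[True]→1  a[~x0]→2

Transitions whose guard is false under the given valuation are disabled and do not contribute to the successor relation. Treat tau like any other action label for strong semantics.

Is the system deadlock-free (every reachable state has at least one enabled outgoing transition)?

R = {0,1,3,4,6}
  0: a→0  tau→6  [2 out]
  1: a→3  a→4  [2 out]
  3: ∅  [STUCK]
  4: ∅  [STUCK]
  6: a→1  [1 out]
witness 3: tau·a·a

Answer: DEADLOCK at state 3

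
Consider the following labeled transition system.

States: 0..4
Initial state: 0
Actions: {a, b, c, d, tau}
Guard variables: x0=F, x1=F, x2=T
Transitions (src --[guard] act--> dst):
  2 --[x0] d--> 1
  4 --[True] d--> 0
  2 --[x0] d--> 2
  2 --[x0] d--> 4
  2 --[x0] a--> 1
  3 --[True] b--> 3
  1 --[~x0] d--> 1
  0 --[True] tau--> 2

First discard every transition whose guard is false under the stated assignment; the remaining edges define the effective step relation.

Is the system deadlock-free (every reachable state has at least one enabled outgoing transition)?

Answer: DEADLOCK at state 2

Trace:
Reach set: {0,2}
  0: tau→2  [deg 1]
  2: ∅  [no exit]
witness 2: tau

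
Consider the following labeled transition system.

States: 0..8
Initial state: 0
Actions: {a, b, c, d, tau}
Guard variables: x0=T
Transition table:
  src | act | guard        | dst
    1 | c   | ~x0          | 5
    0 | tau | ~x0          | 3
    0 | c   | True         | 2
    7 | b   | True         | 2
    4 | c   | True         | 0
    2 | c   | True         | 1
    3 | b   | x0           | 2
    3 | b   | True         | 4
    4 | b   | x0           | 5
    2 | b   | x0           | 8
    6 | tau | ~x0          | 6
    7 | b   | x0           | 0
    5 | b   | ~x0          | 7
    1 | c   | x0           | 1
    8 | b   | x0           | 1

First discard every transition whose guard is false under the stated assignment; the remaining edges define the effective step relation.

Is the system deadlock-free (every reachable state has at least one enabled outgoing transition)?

Answer: DEADLOCK-FREE

Analysis:
R = {0,1,2,8}
  0: c→2  [1 exit(s)]
  1: c→1  [1 exit(s)]
  2: b→8  c→1  [2 exit(s)]
  8: b→1  [1 exit(s)]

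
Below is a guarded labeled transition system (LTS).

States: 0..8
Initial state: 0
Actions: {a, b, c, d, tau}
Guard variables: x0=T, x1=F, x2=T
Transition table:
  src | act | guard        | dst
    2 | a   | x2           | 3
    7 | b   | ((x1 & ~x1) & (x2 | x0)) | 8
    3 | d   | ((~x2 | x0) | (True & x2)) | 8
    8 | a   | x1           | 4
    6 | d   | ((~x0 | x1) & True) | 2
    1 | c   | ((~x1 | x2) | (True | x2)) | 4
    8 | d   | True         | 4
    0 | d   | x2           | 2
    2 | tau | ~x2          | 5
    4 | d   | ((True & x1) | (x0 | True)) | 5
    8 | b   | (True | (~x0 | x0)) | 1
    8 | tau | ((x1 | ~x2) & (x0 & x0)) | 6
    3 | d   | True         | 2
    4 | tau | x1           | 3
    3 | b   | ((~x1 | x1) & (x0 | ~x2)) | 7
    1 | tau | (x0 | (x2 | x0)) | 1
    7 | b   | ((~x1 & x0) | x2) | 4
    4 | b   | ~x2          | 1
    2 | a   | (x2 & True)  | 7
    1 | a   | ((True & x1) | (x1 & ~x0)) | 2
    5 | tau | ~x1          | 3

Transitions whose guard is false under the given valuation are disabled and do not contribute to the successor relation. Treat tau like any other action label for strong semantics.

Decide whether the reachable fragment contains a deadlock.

Answer: DEADLOCK-FREE

Analysis:
R = {0,1,2,3,4,5,7,8}
  0: d→2  [1 exit(s)]
  1: c→4  tau→1  [2 exit(s)]
  2: a→3  a→7  [2 exit(s)]
  3: b→7  d→2  d→8  [3 exit(s)]
  4: d→5  [1 exit(s)]
  5: tau→3  [1 exit(s)]
  7: b→4  [1 exit(s)]
  8: b→1  d→4  [2 exit(s)]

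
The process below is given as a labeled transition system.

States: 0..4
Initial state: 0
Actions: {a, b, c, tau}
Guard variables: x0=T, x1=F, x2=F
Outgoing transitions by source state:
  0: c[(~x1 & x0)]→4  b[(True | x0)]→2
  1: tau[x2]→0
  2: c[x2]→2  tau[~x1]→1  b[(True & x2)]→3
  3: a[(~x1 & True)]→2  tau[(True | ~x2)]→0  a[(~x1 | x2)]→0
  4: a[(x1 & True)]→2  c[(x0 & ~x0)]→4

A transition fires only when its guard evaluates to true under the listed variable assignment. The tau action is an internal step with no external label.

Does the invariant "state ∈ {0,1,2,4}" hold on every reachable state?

Safe = {0,1,2,4}
Reach set: {0,1,2,4}
  0: ok
  1: ok
  2: ok
  4: ok

Answer: INVARIANT HOLDS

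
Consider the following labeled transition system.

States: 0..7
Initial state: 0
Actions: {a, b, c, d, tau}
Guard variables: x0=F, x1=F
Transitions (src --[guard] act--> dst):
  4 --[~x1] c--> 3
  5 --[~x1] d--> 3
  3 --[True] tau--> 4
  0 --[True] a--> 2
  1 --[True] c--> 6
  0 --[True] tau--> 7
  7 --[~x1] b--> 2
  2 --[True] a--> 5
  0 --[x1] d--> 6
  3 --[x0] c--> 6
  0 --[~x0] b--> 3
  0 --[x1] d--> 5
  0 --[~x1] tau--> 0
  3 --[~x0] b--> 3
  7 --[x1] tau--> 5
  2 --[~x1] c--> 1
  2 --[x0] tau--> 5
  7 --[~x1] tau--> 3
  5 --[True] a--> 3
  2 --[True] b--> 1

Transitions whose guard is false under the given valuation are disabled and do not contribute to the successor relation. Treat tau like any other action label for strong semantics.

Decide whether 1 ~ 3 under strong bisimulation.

Answer: NOT BISIMILAR

Analysis:
Refine partition for ~:
  P[0] = {{0,1,2,3,4,5,6,7}}
  P[1] = {{0},{1,4},{2},{3,7},{5},{6}}
  P[2] = {{0},{1},{2},{3},{4},{5},{6},{7}}
8 equivalence class(es) (converged in 3)
class of 1: {1}; class of 3: {3}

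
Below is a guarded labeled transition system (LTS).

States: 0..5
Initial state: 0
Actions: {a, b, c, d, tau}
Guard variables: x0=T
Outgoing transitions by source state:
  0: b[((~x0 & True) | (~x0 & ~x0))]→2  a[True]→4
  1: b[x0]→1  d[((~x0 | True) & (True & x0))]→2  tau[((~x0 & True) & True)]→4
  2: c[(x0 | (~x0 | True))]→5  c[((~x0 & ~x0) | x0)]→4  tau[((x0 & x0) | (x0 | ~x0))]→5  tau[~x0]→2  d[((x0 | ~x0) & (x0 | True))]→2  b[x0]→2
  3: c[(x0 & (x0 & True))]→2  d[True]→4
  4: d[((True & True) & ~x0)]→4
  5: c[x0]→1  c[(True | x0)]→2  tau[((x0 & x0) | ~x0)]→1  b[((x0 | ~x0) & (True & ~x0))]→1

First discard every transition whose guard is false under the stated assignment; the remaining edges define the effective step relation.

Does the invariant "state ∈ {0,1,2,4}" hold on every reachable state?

Answer: INVARIANT HOLDS

Analysis:
Safe = {0,1,2,4}
Reach set: {0,4}
  0: ✓
  4: ✓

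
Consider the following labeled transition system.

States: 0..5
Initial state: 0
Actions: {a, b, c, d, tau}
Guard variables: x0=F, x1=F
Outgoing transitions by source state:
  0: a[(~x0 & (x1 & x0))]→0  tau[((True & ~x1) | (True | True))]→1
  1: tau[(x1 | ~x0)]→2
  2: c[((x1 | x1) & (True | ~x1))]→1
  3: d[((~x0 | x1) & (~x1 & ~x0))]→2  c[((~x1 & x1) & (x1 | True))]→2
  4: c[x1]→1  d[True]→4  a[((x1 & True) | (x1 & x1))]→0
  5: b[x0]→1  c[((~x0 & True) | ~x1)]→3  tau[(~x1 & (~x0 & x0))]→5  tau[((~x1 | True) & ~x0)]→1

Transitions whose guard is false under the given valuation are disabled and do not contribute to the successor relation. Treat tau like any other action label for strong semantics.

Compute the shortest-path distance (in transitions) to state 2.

Answer: 2

Working:
Breadth-first toward 2:
  Layer 0: {0}
  Layer 1: {1}
  Layer 2: {2}
depth(2)=2, e.g. tau·tau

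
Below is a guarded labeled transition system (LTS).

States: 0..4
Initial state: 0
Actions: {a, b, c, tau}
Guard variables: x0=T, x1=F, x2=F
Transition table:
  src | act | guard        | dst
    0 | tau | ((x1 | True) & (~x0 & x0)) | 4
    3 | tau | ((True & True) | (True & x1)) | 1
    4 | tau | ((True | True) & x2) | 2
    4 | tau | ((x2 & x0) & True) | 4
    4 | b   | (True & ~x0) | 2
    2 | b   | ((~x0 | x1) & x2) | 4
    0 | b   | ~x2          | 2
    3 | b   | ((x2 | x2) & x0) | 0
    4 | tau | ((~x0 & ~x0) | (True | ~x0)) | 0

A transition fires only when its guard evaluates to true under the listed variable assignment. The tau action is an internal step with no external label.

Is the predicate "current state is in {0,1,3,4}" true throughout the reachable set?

Safe = {0,1,3,4}
R = {0,2}
  0: ✓
  2: ✗ unsafe
counterexample path to 2: b

Answer: INVARIANT VIOLATED at state 2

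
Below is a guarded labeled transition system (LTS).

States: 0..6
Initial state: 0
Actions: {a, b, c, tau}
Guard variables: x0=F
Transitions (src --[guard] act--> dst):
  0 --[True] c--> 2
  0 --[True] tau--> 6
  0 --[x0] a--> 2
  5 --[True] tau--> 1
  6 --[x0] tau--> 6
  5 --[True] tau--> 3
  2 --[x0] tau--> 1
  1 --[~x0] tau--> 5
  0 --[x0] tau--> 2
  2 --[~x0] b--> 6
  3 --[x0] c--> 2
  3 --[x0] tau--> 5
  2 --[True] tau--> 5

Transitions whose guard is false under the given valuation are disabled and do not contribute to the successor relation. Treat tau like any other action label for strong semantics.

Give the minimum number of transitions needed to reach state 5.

Answer: 2

Trace:
Breadth-first toward 5:
  L0 = {0}
  L1 = {2,6}
  L2 = {5}
first hit 5 at d=2 via c·tau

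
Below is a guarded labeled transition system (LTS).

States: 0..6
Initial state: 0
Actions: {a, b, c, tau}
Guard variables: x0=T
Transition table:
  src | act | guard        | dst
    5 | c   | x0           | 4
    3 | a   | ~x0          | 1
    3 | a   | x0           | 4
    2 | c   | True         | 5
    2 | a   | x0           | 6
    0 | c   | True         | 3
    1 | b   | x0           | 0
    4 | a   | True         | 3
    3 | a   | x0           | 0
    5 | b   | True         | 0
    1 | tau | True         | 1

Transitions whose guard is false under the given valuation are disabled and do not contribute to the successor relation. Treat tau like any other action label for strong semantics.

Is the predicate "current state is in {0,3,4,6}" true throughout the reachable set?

Answer: INVARIANT HOLDS

Trace:
Inv-set: {0,3,4,6}
Reachable = {0,3,4}
  0: ✓
  3: ✓
  4: ✓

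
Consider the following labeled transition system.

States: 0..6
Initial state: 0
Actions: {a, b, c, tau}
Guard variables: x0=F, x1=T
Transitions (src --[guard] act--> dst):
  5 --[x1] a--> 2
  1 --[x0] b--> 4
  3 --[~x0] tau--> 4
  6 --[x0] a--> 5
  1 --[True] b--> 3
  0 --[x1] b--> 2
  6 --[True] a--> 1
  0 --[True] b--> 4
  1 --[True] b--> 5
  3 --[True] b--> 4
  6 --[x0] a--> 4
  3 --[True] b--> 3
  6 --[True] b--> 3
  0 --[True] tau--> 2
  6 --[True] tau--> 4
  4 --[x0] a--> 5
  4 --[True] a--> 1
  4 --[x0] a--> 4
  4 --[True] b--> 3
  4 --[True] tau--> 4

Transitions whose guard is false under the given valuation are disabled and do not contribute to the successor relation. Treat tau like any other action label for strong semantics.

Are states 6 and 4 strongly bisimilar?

Compute ~ classes (split until stable):
  π0 = {{0,1,2,3,4,5,6}}
  π1 = {{0,3},{1},{2},{4,6},{5}}
  π2 = {{0},{1},{2},{3},{4,6},{5}}
stable after 3 split(s): 6 block(s)
6∈{4,6}, 4∈{4,6}

Answer: BISIMILAR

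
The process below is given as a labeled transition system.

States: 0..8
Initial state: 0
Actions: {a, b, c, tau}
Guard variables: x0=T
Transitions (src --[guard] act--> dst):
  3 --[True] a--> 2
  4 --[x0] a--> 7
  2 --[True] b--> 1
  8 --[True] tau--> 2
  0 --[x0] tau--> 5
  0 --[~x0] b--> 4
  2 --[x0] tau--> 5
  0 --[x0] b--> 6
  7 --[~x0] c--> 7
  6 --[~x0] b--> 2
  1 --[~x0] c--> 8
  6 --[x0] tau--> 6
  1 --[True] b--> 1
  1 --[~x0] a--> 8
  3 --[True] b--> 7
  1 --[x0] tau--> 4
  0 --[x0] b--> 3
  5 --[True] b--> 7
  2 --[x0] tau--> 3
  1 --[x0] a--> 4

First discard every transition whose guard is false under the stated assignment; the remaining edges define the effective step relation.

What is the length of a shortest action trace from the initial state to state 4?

Answer: 4

Working:
BFS to 4:
  Layer 0: {0}
  Layer 1: {3,5,6}
  Layer 2: {2,7}
  Layer 3: {1}
  Layer 4: {4}
4 enters at depth 4; path b·a·b·a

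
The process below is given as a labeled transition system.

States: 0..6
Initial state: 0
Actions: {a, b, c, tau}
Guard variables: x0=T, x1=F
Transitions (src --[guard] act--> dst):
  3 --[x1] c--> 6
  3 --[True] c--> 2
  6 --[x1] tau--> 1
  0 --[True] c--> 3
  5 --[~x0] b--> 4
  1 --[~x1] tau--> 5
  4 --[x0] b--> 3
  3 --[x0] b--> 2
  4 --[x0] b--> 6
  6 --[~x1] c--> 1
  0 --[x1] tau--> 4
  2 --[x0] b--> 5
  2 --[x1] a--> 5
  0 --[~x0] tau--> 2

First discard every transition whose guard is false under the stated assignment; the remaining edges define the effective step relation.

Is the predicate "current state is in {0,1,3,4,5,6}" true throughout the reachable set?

Answer: INVARIANT VIOLATED at state 2

Analysis:
Inv-set: {0,1,3,4,5,6}
Reachable = {0,2,3,5}
  0: ok
  2: outside
  3: ok
  5: ok
counterexample path to 2: c·c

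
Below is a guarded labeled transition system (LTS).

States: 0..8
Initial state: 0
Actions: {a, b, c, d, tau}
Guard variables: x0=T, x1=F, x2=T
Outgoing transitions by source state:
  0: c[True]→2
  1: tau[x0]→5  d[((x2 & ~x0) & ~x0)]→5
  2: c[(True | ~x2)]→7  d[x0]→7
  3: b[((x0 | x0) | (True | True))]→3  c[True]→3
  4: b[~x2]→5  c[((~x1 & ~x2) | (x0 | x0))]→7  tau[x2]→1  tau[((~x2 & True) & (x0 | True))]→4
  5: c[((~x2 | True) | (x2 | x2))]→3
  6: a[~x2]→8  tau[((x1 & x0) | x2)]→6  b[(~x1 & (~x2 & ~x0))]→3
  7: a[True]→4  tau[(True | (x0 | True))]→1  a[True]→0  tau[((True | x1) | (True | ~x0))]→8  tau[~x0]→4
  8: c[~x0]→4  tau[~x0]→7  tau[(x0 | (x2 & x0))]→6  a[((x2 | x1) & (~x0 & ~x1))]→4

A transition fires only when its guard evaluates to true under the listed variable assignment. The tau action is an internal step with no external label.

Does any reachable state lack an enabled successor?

Answer: DEADLOCK-FREE

Analysis:
R = {0,1,2,3,4,5,6,7,8}
  0: c→2  [1 exit(s)]
  1: tau→5  [1 exit(s)]
  2: c→7  d→7  [2 exit(s)]
  3: b→3  c→3  [2 exit(s)]
  4: c→7  tau→1  [2 exit(s)]
  5: c→3  [1 exit(s)]
  6: tau→6  [1 exit(s)]
  7: a→0  a→4  tau→1  tau→8  [4 exit(s)]
  8: tau→6  [1 exit(s)]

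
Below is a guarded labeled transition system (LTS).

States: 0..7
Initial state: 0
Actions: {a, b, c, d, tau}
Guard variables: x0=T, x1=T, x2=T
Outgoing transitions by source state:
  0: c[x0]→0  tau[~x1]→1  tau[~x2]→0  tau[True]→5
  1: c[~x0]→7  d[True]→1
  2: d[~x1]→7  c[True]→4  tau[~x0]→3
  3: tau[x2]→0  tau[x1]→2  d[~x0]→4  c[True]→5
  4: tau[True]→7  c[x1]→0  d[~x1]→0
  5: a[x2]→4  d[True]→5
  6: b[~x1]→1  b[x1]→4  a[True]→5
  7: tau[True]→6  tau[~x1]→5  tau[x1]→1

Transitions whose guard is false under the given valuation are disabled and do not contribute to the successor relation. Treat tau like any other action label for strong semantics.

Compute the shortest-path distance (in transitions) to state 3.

Answer: UNREACHABLE

Working:
Layered search for 3:
  Layer 0: {0}
  Layer 1: {5}
  Layer 2: {4}
  Layer 3: {7}
  Layer 4: {1,6}
3 never appears.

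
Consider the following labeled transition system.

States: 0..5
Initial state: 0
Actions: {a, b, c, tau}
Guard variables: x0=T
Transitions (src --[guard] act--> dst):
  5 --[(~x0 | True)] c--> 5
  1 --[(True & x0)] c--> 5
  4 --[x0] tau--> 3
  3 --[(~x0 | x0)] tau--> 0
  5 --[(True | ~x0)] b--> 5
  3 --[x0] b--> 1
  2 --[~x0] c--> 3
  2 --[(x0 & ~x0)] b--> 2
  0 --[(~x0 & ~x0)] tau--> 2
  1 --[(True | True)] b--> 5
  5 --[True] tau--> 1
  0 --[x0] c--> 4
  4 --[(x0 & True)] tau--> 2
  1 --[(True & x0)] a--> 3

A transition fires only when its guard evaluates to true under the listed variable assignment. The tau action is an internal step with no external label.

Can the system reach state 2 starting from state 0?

Guard filter leaves 11 enabled edge(s).
L0 = {0}
L1 = {4}  now seen {0,4}
L2 = {2,3}  now seen {0,2,3,4}
L3 = {1}  now seen {0,1,2,3,4}
L4 = {5}  now seen {0,1,2,3,4,5}
Reachable = {0,1,2,3,4,5}
witness 2: c·tau

Answer: REACHABLE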